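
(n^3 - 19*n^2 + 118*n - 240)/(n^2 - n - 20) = (n^2 - 14*n + 48)/(n + 4)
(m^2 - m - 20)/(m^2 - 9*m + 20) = (m + 4)/(m - 4)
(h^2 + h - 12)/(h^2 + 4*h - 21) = (h + 4)/(h + 7)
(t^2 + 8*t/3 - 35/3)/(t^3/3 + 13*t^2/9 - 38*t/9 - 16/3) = 3*(3*t^2 + 8*t - 35)/(3*t^3 + 13*t^2 - 38*t - 48)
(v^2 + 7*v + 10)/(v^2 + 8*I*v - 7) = (v^2 + 7*v + 10)/(v^2 + 8*I*v - 7)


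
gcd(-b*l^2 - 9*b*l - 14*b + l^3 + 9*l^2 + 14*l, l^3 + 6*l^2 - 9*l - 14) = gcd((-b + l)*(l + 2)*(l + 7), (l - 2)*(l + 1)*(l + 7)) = l + 7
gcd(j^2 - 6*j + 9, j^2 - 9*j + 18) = j - 3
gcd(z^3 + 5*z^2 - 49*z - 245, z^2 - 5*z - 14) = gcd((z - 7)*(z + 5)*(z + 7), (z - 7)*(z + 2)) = z - 7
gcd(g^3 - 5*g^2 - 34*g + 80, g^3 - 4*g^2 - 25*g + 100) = g + 5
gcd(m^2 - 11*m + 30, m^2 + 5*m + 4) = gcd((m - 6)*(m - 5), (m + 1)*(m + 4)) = 1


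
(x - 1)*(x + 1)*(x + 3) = x^3 + 3*x^2 - x - 3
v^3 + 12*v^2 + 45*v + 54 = (v + 3)^2*(v + 6)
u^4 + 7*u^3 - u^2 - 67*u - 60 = (u - 3)*(u + 1)*(u + 4)*(u + 5)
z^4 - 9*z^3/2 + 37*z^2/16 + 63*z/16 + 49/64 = (z - 7/2)*(z - 7/4)*(z + 1/4)*(z + 1/2)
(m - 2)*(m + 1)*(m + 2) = m^3 + m^2 - 4*m - 4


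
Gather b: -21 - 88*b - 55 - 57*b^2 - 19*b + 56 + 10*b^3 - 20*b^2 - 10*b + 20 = 10*b^3 - 77*b^2 - 117*b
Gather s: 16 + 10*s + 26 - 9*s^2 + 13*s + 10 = -9*s^2 + 23*s + 52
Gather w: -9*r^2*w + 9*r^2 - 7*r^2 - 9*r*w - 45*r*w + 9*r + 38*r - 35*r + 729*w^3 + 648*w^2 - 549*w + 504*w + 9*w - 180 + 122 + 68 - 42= 2*r^2 + 12*r + 729*w^3 + 648*w^2 + w*(-9*r^2 - 54*r - 36) - 32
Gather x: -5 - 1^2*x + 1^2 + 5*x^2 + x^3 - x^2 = x^3 + 4*x^2 - x - 4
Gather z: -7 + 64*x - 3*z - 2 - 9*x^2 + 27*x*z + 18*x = -9*x^2 + 82*x + z*(27*x - 3) - 9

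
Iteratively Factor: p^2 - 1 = (p + 1)*(p - 1)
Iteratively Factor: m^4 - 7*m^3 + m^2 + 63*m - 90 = (m - 3)*(m^3 - 4*m^2 - 11*m + 30) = (m - 5)*(m - 3)*(m^2 + m - 6) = (m - 5)*(m - 3)*(m + 3)*(m - 2)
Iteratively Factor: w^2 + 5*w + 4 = (w + 1)*(w + 4)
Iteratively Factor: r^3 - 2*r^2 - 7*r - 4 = (r + 1)*(r^2 - 3*r - 4) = (r - 4)*(r + 1)*(r + 1)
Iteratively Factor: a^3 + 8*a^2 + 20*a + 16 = (a + 2)*(a^2 + 6*a + 8) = (a + 2)*(a + 4)*(a + 2)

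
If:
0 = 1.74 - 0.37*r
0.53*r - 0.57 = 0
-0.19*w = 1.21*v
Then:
No Solution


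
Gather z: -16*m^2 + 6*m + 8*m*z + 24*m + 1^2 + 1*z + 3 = -16*m^2 + 30*m + z*(8*m + 1) + 4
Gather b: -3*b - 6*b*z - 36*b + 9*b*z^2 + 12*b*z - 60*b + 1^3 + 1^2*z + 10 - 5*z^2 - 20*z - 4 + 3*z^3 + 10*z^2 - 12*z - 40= b*(9*z^2 + 6*z - 99) + 3*z^3 + 5*z^2 - 31*z - 33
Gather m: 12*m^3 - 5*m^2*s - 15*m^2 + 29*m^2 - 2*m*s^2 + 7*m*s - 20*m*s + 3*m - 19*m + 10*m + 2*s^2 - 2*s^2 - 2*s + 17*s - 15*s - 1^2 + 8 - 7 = 12*m^3 + m^2*(14 - 5*s) + m*(-2*s^2 - 13*s - 6)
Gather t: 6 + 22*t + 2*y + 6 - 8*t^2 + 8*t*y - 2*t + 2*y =-8*t^2 + t*(8*y + 20) + 4*y + 12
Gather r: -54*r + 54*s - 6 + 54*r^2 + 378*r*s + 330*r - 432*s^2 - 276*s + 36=54*r^2 + r*(378*s + 276) - 432*s^2 - 222*s + 30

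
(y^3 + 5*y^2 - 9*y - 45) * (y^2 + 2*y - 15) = y^5 + 7*y^4 - 14*y^3 - 138*y^2 + 45*y + 675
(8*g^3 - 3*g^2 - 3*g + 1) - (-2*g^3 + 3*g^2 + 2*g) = 10*g^3 - 6*g^2 - 5*g + 1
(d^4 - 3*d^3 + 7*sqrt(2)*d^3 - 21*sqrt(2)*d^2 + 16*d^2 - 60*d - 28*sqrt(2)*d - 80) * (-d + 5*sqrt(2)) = -d^5 - 2*sqrt(2)*d^4 + 3*d^4 + 6*sqrt(2)*d^3 + 54*d^3 - 150*d^2 + 108*sqrt(2)*d^2 - 300*sqrt(2)*d - 200*d - 400*sqrt(2)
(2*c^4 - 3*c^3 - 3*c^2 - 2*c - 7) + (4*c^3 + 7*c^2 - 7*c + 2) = 2*c^4 + c^3 + 4*c^2 - 9*c - 5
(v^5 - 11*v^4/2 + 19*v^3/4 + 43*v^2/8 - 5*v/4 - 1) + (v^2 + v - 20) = v^5 - 11*v^4/2 + 19*v^3/4 + 51*v^2/8 - v/4 - 21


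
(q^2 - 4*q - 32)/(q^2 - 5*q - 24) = (q + 4)/(q + 3)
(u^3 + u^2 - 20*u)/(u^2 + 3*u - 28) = u*(u + 5)/(u + 7)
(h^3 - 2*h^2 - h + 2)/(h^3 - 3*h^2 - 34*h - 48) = (-h^3 + 2*h^2 + h - 2)/(-h^3 + 3*h^2 + 34*h + 48)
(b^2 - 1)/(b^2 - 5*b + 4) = (b + 1)/(b - 4)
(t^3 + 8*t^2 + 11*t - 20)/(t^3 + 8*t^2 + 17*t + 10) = (t^2 + 3*t - 4)/(t^2 + 3*t + 2)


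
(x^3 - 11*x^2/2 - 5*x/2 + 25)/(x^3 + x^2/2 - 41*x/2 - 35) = (2*x - 5)/(2*x + 7)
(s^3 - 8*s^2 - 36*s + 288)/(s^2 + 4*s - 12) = (s^2 - 14*s + 48)/(s - 2)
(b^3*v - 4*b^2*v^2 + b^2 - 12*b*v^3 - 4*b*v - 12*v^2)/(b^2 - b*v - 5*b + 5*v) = (b^3*v - 4*b^2*v^2 + b^2 - 12*b*v^3 - 4*b*v - 12*v^2)/(b^2 - b*v - 5*b + 5*v)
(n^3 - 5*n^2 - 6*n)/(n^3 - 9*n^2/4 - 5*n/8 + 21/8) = 8*n*(n - 6)/(8*n^2 - 26*n + 21)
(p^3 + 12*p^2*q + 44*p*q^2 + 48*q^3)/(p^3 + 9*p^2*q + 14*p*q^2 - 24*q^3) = (p + 2*q)/(p - q)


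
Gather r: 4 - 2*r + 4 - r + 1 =9 - 3*r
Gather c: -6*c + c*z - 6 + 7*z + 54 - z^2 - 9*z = c*(z - 6) - z^2 - 2*z + 48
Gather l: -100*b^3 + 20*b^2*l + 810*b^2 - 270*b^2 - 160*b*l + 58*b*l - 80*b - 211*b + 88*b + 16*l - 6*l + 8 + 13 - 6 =-100*b^3 + 540*b^2 - 203*b + l*(20*b^2 - 102*b + 10) + 15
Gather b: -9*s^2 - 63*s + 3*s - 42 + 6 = -9*s^2 - 60*s - 36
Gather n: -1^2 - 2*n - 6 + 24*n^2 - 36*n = 24*n^2 - 38*n - 7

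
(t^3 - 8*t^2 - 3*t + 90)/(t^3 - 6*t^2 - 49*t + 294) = (t^2 - 2*t - 15)/(t^2 - 49)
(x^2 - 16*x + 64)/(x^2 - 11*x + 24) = (x - 8)/(x - 3)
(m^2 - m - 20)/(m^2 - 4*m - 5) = (m + 4)/(m + 1)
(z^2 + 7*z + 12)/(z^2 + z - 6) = (z + 4)/(z - 2)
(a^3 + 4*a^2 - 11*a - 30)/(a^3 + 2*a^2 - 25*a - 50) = (a - 3)/(a - 5)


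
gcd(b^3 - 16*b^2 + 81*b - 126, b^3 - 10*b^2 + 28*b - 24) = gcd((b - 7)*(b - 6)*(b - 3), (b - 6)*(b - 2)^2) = b - 6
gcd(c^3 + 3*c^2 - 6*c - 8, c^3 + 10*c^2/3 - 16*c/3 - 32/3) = c^2 + 2*c - 8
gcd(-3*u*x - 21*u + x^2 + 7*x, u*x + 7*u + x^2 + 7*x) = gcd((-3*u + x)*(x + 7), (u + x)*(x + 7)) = x + 7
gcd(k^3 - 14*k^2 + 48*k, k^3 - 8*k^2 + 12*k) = k^2 - 6*k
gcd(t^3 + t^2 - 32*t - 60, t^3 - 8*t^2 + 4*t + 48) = t^2 - 4*t - 12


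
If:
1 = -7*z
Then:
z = -1/7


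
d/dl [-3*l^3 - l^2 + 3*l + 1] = -9*l^2 - 2*l + 3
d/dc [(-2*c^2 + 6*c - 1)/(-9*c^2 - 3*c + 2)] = (60*c^2 - 26*c + 9)/(81*c^4 + 54*c^3 - 27*c^2 - 12*c + 4)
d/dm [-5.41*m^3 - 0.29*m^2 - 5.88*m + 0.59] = -16.23*m^2 - 0.58*m - 5.88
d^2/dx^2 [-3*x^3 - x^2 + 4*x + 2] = -18*x - 2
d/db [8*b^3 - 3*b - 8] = 24*b^2 - 3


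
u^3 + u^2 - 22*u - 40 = (u - 5)*(u + 2)*(u + 4)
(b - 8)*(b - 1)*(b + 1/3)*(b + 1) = b^4 - 23*b^3/3 - 11*b^2/3 + 23*b/3 + 8/3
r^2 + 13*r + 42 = (r + 6)*(r + 7)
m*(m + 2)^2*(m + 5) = m^4 + 9*m^3 + 24*m^2 + 20*m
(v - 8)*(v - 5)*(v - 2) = v^3 - 15*v^2 + 66*v - 80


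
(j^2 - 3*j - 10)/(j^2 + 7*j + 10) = (j - 5)/(j + 5)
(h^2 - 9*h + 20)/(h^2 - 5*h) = (h - 4)/h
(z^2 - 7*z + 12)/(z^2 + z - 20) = (z - 3)/(z + 5)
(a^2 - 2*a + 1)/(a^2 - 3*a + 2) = (a - 1)/(a - 2)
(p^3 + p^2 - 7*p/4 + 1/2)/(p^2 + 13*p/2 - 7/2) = (p^2 + 3*p/2 - 1)/(p + 7)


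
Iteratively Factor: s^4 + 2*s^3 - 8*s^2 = (s + 4)*(s^3 - 2*s^2) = s*(s + 4)*(s^2 - 2*s) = s^2*(s + 4)*(s - 2)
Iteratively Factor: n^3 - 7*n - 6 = (n + 2)*(n^2 - 2*n - 3) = (n + 1)*(n + 2)*(n - 3)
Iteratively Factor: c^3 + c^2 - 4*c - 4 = (c + 2)*(c^2 - c - 2) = (c - 2)*(c + 2)*(c + 1)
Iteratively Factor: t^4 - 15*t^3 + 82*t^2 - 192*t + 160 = (t - 4)*(t^3 - 11*t^2 + 38*t - 40) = (t - 5)*(t - 4)*(t^2 - 6*t + 8) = (t - 5)*(t - 4)^2*(t - 2)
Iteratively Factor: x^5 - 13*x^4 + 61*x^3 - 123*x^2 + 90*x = (x)*(x^4 - 13*x^3 + 61*x^2 - 123*x + 90) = x*(x - 3)*(x^3 - 10*x^2 + 31*x - 30) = x*(x - 3)*(x - 2)*(x^2 - 8*x + 15) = x*(x - 3)^2*(x - 2)*(x - 5)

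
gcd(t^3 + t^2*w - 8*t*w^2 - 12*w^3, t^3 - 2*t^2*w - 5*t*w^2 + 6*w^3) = t^2 - t*w - 6*w^2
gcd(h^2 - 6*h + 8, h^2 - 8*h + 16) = h - 4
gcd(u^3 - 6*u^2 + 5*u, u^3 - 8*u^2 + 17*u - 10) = u^2 - 6*u + 5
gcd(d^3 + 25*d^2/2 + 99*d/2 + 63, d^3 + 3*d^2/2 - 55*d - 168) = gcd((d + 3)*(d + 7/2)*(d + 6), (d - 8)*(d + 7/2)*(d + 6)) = d^2 + 19*d/2 + 21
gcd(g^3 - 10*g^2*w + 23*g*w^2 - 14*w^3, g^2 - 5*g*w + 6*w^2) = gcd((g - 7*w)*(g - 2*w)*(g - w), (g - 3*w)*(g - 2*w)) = -g + 2*w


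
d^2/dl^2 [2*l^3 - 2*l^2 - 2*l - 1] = 12*l - 4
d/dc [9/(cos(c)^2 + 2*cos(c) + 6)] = 18*(cos(c) + 1)*sin(c)/(cos(c)^2 + 2*cos(c) + 6)^2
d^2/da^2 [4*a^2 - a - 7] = 8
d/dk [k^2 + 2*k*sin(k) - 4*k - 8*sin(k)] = 2*k*cos(k) + 2*k + 2*sin(k) - 8*cos(k) - 4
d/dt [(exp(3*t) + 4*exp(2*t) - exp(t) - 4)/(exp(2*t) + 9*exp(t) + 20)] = (exp(2*t) + 10*exp(t) + 1)*exp(t)/(exp(2*t) + 10*exp(t) + 25)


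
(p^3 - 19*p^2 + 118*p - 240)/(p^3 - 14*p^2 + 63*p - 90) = (p - 8)/(p - 3)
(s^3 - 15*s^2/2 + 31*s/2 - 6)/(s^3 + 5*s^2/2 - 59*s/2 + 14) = (s - 3)/(s + 7)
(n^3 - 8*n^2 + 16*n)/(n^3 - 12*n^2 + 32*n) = (n - 4)/(n - 8)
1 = 1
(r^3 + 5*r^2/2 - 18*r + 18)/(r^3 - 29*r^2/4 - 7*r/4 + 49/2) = 2*(2*r^2 + 9*r - 18)/(4*r^2 - 21*r - 49)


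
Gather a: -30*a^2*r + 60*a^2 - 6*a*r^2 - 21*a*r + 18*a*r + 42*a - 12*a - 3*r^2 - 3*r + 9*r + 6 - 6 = a^2*(60 - 30*r) + a*(-6*r^2 - 3*r + 30) - 3*r^2 + 6*r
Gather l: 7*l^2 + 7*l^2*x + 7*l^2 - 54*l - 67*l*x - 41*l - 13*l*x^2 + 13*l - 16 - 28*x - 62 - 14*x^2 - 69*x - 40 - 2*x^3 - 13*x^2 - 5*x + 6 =l^2*(7*x + 14) + l*(-13*x^2 - 67*x - 82) - 2*x^3 - 27*x^2 - 102*x - 112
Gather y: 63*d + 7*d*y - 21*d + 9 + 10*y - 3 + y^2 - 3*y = 42*d + y^2 + y*(7*d + 7) + 6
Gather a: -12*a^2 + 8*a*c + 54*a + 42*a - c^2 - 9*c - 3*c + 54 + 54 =-12*a^2 + a*(8*c + 96) - c^2 - 12*c + 108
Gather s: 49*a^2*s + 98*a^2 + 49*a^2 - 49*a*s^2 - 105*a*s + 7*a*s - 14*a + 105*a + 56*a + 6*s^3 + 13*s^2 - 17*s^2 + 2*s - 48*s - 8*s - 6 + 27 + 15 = 147*a^2 + 147*a + 6*s^3 + s^2*(-49*a - 4) + s*(49*a^2 - 98*a - 54) + 36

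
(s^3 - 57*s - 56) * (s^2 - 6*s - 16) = s^5 - 6*s^4 - 73*s^3 + 286*s^2 + 1248*s + 896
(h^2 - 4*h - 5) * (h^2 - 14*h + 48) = h^4 - 18*h^3 + 99*h^2 - 122*h - 240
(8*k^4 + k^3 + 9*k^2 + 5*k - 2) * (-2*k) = -16*k^5 - 2*k^4 - 18*k^3 - 10*k^2 + 4*k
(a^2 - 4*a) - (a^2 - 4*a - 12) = 12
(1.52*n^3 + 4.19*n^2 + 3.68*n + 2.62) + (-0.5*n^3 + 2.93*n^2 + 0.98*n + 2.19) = 1.02*n^3 + 7.12*n^2 + 4.66*n + 4.81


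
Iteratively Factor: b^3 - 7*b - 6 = (b + 1)*(b^2 - b - 6) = (b + 1)*(b + 2)*(b - 3)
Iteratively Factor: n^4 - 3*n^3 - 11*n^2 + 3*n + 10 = (n + 2)*(n^3 - 5*n^2 - n + 5) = (n - 5)*(n + 2)*(n^2 - 1) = (n - 5)*(n + 1)*(n + 2)*(n - 1)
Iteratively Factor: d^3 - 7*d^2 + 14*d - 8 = (d - 1)*(d^2 - 6*d + 8) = (d - 4)*(d - 1)*(d - 2)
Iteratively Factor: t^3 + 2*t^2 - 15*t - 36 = (t - 4)*(t^2 + 6*t + 9) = (t - 4)*(t + 3)*(t + 3)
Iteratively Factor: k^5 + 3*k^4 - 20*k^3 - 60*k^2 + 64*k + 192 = (k + 3)*(k^4 - 20*k^2 + 64) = (k + 2)*(k + 3)*(k^3 - 2*k^2 - 16*k + 32) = (k - 4)*(k + 2)*(k + 3)*(k^2 + 2*k - 8) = (k - 4)*(k + 2)*(k + 3)*(k + 4)*(k - 2)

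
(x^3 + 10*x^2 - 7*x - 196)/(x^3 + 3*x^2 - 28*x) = (x + 7)/x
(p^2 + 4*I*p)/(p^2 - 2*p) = (p + 4*I)/(p - 2)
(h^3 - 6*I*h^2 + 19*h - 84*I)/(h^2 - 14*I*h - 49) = (h^2 + I*h + 12)/(h - 7*I)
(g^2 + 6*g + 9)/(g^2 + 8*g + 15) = (g + 3)/(g + 5)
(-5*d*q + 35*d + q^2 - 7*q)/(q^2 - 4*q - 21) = (-5*d + q)/(q + 3)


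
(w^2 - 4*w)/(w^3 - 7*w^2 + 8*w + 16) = w/(w^2 - 3*w - 4)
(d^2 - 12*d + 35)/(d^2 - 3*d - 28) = (d - 5)/(d + 4)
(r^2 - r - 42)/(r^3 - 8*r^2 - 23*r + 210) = (r + 6)/(r^2 - r - 30)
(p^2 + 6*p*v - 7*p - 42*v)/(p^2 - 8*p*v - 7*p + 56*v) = (p + 6*v)/(p - 8*v)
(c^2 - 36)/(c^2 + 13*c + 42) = (c - 6)/(c + 7)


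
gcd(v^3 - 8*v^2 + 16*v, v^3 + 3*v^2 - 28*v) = v^2 - 4*v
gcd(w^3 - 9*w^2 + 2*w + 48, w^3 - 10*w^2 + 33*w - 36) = w - 3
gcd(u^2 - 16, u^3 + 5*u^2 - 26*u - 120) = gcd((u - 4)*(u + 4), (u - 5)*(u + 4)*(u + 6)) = u + 4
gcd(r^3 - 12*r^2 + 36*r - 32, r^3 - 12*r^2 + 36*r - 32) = r^3 - 12*r^2 + 36*r - 32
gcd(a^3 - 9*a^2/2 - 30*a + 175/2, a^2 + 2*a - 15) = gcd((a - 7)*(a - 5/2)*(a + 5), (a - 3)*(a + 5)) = a + 5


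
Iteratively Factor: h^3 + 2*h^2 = (h)*(h^2 + 2*h) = h^2*(h + 2)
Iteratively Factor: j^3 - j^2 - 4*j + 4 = (j - 1)*(j^2 - 4) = (j - 1)*(j + 2)*(j - 2)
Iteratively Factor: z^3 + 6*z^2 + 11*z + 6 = (z + 1)*(z^2 + 5*z + 6) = (z + 1)*(z + 3)*(z + 2)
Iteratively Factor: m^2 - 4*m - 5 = (m + 1)*(m - 5)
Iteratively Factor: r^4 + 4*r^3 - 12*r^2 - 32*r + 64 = (r + 4)*(r^3 - 12*r + 16) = (r + 4)^2*(r^2 - 4*r + 4) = (r - 2)*(r + 4)^2*(r - 2)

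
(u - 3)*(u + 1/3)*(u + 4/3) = u^3 - 4*u^2/3 - 41*u/9 - 4/3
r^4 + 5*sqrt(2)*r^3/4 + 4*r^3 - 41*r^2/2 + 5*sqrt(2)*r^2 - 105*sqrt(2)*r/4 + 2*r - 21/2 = (r - 3)*(r + 7)*(sqrt(2)*r/2 + 1)*(sqrt(2)*r + 1/2)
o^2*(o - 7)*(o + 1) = o^4 - 6*o^3 - 7*o^2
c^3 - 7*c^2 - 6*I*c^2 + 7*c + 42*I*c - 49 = (c - 7)*(c - 7*I)*(c + I)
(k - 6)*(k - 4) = k^2 - 10*k + 24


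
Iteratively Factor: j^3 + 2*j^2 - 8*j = (j - 2)*(j^2 + 4*j) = j*(j - 2)*(j + 4)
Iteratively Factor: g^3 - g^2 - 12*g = (g)*(g^2 - g - 12) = g*(g + 3)*(g - 4)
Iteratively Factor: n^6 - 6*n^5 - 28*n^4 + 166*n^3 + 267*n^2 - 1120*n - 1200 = (n - 5)*(n^5 - n^4 - 33*n^3 + n^2 + 272*n + 240) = (n - 5)*(n + 3)*(n^4 - 4*n^3 - 21*n^2 + 64*n + 80) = (n - 5)*(n + 1)*(n + 3)*(n^3 - 5*n^2 - 16*n + 80) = (n - 5)*(n - 4)*(n + 1)*(n + 3)*(n^2 - n - 20) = (n - 5)*(n - 4)*(n + 1)*(n + 3)*(n + 4)*(n - 5)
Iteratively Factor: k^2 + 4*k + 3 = (k + 3)*(k + 1)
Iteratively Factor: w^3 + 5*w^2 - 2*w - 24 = (w - 2)*(w^2 + 7*w + 12) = (w - 2)*(w + 4)*(w + 3)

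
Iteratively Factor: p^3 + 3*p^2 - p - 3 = (p + 3)*(p^2 - 1) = (p + 1)*(p + 3)*(p - 1)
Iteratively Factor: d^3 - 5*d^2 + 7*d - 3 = (d - 1)*(d^2 - 4*d + 3) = (d - 1)^2*(d - 3)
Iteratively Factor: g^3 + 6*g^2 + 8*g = (g + 4)*(g^2 + 2*g) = (g + 2)*(g + 4)*(g)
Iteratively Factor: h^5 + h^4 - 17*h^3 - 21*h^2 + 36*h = (h - 4)*(h^4 + 5*h^3 + 3*h^2 - 9*h) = (h - 4)*(h + 3)*(h^3 + 2*h^2 - 3*h) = (h - 4)*(h + 3)^2*(h^2 - h) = h*(h - 4)*(h + 3)^2*(h - 1)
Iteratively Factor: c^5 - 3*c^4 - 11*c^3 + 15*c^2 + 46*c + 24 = (c + 1)*(c^4 - 4*c^3 - 7*c^2 + 22*c + 24) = (c - 3)*(c + 1)*(c^3 - c^2 - 10*c - 8) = (c - 3)*(c + 1)*(c + 2)*(c^2 - 3*c - 4) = (c - 3)*(c + 1)^2*(c + 2)*(c - 4)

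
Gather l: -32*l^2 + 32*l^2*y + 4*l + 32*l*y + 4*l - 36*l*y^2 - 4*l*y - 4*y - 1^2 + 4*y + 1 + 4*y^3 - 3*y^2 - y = l^2*(32*y - 32) + l*(-36*y^2 + 28*y + 8) + 4*y^3 - 3*y^2 - y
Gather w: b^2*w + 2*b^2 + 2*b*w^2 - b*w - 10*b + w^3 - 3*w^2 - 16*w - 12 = 2*b^2 - 10*b + w^3 + w^2*(2*b - 3) + w*(b^2 - b - 16) - 12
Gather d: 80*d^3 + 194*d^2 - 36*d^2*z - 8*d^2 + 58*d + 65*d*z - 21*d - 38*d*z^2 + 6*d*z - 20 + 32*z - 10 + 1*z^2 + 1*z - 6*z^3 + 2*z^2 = 80*d^3 + d^2*(186 - 36*z) + d*(-38*z^2 + 71*z + 37) - 6*z^3 + 3*z^2 + 33*z - 30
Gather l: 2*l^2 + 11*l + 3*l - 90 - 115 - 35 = 2*l^2 + 14*l - 240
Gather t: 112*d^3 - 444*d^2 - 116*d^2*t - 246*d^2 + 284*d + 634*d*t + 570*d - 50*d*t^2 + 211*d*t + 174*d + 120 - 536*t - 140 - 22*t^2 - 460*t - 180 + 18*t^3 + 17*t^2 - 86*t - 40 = 112*d^3 - 690*d^2 + 1028*d + 18*t^3 + t^2*(-50*d - 5) + t*(-116*d^2 + 845*d - 1082) - 240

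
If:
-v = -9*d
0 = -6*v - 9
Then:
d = -1/6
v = -3/2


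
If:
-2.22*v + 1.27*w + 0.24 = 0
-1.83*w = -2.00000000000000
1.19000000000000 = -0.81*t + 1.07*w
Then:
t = -0.03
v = 0.73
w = 1.09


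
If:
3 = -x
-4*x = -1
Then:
No Solution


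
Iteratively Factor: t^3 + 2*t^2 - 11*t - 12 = (t + 4)*(t^2 - 2*t - 3) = (t + 1)*(t + 4)*(t - 3)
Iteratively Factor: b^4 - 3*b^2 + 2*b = (b + 2)*(b^3 - 2*b^2 + b) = (b - 1)*(b + 2)*(b^2 - b) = (b - 1)^2*(b + 2)*(b)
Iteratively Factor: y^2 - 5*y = (y)*(y - 5)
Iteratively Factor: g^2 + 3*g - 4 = (g - 1)*(g + 4)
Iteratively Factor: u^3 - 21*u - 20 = (u + 4)*(u^2 - 4*u - 5) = (u + 1)*(u + 4)*(u - 5)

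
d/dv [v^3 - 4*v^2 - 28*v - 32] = 3*v^2 - 8*v - 28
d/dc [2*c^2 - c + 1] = 4*c - 1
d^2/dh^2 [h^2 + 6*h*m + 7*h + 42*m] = 2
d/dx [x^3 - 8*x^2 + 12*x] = 3*x^2 - 16*x + 12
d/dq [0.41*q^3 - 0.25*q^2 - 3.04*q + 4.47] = 1.23*q^2 - 0.5*q - 3.04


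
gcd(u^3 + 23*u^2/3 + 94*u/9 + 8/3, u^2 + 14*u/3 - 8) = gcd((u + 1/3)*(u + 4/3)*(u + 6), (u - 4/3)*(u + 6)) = u + 6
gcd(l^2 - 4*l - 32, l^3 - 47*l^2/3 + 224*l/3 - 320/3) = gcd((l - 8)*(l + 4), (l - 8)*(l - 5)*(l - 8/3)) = l - 8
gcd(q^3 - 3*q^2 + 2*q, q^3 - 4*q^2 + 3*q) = q^2 - q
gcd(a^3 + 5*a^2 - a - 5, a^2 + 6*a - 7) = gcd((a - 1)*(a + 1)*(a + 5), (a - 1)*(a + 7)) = a - 1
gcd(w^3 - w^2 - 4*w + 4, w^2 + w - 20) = 1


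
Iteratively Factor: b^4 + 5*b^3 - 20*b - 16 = (b - 2)*(b^3 + 7*b^2 + 14*b + 8) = (b - 2)*(b + 1)*(b^2 + 6*b + 8) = (b - 2)*(b + 1)*(b + 2)*(b + 4)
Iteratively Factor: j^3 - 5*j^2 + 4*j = (j)*(j^2 - 5*j + 4) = j*(j - 4)*(j - 1)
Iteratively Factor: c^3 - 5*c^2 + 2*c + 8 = (c - 2)*(c^2 - 3*c - 4) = (c - 4)*(c - 2)*(c + 1)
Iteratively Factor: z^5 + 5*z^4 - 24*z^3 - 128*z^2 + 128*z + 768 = (z - 4)*(z^4 + 9*z^3 + 12*z^2 - 80*z - 192) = (z - 4)*(z + 4)*(z^3 + 5*z^2 - 8*z - 48) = (z - 4)*(z + 4)^2*(z^2 + z - 12) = (z - 4)*(z + 4)^3*(z - 3)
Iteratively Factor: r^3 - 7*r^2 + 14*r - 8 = (r - 4)*(r^2 - 3*r + 2) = (r - 4)*(r - 1)*(r - 2)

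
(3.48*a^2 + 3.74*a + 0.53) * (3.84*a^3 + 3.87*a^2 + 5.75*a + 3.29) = 13.3632*a^5 + 27.8292*a^4 + 36.519*a^3 + 35.0053*a^2 + 15.3521*a + 1.7437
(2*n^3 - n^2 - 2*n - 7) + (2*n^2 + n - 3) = 2*n^3 + n^2 - n - 10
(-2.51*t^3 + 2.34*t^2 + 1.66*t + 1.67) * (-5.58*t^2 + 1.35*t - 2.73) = 14.0058*t^5 - 16.4457*t^4 + 0.748499999999998*t^3 - 13.4658*t^2 - 2.2773*t - 4.5591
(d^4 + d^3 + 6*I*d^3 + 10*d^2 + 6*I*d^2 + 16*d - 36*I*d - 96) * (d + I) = d^5 + d^4 + 7*I*d^4 + 4*d^3 + 7*I*d^3 + 10*d^2 - 26*I*d^2 - 60*d + 16*I*d - 96*I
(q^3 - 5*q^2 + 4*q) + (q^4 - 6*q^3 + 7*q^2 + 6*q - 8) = q^4 - 5*q^3 + 2*q^2 + 10*q - 8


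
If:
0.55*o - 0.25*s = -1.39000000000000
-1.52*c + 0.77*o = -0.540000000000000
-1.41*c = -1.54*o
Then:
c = 0.66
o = 0.61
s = 6.89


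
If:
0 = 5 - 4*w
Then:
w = 5/4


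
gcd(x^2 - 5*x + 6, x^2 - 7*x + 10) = x - 2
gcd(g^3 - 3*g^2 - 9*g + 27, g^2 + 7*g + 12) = g + 3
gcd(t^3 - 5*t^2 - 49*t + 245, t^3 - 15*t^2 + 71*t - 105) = t^2 - 12*t + 35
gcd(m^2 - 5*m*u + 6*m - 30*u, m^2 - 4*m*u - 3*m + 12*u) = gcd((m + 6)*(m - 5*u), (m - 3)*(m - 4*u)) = 1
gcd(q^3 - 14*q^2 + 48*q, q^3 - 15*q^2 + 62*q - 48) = q^2 - 14*q + 48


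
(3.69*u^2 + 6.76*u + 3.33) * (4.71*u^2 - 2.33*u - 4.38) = 17.3799*u^4 + 23.2419*u^3 - 16.2287*u^2 - 37.3677*u - 14.5854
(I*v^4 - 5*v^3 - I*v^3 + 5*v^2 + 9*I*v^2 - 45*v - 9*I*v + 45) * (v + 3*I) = I*v^5 - 8*v^4 - I*v^4 + 8*v^3 - 6*I*v^3 - 72*v^2 + 6*I*v^2 + 72*v - 135*I*v + 135*I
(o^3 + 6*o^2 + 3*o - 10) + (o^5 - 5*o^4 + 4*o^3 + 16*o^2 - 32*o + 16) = o^5 - 5*o^4 + 5*o^3 + 22*o^2 - 29*o + 6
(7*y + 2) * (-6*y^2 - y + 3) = -42*y^3 - 19*y^2 + 19*y + 6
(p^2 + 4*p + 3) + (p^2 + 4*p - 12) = 2*p^2 + 8*p - 9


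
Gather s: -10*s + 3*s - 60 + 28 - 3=-7*s - 35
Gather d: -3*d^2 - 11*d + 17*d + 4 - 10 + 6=-3*d^2 + 6*d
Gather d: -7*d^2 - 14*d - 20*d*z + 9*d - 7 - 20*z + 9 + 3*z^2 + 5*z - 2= -7*d^2 + d*(-20*z - 5) + 3*z^2 - 15*z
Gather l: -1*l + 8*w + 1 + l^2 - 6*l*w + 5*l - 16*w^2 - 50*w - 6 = l^2 + l*(4 - 6*w) - 16*w^2 - 42*w - 5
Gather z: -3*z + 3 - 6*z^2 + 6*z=-6*z^2 + 3*z + 3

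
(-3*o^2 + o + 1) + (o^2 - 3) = -2*o^2 + o - 2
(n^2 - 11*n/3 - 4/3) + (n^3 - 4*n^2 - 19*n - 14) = n^3 - 3*n^2 - 68*n/3 - 46/3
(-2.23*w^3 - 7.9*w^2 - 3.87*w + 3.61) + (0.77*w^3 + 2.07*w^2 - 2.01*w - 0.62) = -1.46*w^3 - 5.83*w^2 - 5.88*w + 2.99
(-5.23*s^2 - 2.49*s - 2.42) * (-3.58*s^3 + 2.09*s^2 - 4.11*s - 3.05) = 18.7234*s^5 - 2.0165*s^4 + 24.9548*s^3 + 21.1276*s^2 + 17.5407*s + 7.381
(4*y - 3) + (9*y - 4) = 13*y - 7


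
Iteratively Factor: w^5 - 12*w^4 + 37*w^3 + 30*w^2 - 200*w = (w - 4)*(w^4 - 8*w^3 + 5*w^2 + 50*w) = w*(w - 4)*(w^3 - 8*w^2 + 5*w + 50) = w*(w - 4)*(w + 2)*(w^2 - 10*w + 25) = w*(w - 5)*(w - 4)*(w + 2)*(w - 5)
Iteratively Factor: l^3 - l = (l)*(l^2 - 1) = l*(l + 1)*(l - 1)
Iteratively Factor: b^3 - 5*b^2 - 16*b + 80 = (b - 4)*(b^2 - b - 20) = (b - 5)*(b - 4)*(b + 4)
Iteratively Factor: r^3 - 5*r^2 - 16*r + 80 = (r - 5)*(r^2 - 16) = (r - 5)*(r + 4)*(r - 4)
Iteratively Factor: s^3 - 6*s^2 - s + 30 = (s + 2)*(s^2 - 8*s + 15) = (s - 3)*(s + 2)*(s - 5)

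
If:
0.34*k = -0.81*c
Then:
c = -0.419753086419753*k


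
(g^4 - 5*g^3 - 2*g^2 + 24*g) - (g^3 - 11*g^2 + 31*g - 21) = g^4 - 6*g^3 + 9*g^2 - 7*g + 21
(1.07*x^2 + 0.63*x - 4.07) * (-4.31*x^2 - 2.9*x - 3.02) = -4.6117*x^4 - 5.8183*x^3 + 12.4833*x^2 + 9.9004*x + 12.2914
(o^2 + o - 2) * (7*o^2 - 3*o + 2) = 7*o^4 + 4*o^3 - 15*o^2 + 8*o - 4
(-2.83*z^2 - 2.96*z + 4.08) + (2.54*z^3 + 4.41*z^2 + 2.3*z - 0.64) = 2.54*z^3 + 1.58*z^2 - 0.66*z + 3.44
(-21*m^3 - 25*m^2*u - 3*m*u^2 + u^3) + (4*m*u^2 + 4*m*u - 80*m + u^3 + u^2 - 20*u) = -21*m^3 - 25*m^2*u + m*u^2 + 4*m*u - 80*m + 2*u^3 + u^2 - 20*u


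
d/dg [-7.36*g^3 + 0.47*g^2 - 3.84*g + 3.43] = -22.08*g^2 + 0.94*g - 3.84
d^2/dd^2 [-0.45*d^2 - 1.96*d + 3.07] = -0.900000000000000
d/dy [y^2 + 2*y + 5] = 2*y + 2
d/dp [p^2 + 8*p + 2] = 2*p + 8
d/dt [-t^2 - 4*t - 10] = -2*t - 4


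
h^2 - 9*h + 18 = (h - 6)*(h - 3)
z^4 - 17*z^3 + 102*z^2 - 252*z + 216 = (z - 6)^2*(z - 3)*(z - 2)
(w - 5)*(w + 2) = w^2 - 3*w - 10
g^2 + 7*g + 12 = (g + 3)*(g + 4)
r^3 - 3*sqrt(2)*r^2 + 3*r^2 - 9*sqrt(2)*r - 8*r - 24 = (r + 3)*(r - 4*sqrt(2))*(r + sqrt(2))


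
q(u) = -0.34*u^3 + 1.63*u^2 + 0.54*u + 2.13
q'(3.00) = 1.14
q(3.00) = 9.24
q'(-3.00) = -18.42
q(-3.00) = 24.36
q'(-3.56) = -23.99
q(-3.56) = 36.21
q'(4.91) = -8.04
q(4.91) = 3.83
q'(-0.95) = -3.48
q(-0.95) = 3.38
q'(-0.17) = -0.04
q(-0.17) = 2.09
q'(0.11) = 0.89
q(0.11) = 2.21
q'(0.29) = 1.40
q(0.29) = 2.42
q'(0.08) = 0.79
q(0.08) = 2.18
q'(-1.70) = -7.95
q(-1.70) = 7.59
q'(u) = -1.02*u^2 + 3.26*u + 0.54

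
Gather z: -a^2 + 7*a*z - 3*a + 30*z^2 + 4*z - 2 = -a^2 - 3*a + 30*z^2 + z*(7*a + 4) - 2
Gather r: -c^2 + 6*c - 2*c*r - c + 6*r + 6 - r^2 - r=-c^2 + 5*c - r^2 + r*(5 - 2*c) + 6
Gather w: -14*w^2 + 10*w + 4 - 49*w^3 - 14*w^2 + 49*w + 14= -49*w^3 - 28*w^2 + 59*w + 18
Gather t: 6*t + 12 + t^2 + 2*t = t^2 + 8*t + 12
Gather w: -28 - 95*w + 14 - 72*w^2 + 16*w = -72*w^2 - 79*w - 14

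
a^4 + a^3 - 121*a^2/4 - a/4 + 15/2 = (a - 5)*(a - 1/2)*(a + 1/2)*(a + 6)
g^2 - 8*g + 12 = (g - 6)*(g - 2)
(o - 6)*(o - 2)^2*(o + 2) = o^4 - 8*o^3 + 8*o^2 + 32*o - 48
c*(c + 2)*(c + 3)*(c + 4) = c^4 + 9*c^3 + 26*c^2 + 24*c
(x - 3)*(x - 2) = x^2 - 5*x + 6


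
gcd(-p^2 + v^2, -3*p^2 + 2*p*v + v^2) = p - v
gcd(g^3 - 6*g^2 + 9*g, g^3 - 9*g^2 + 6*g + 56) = 1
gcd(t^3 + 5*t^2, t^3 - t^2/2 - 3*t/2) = t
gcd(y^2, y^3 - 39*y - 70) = 1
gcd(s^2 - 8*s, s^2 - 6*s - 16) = s - 8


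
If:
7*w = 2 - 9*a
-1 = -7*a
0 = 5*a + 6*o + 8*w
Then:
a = 1/7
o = -25/98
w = 5/49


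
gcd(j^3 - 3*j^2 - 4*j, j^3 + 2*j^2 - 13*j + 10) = 1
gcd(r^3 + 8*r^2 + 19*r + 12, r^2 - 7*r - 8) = r + 1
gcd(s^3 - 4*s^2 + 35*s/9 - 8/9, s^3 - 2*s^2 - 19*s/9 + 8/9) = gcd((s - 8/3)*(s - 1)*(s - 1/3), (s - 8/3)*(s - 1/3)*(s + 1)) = s^2 - 3*s + 8/9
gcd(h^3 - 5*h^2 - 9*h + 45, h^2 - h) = 1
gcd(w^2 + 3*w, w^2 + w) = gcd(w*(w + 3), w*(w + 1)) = w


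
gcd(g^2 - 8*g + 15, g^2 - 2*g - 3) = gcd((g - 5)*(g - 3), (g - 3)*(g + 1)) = g - 3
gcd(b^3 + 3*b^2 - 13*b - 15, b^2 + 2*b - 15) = b^2 + 2*b - 15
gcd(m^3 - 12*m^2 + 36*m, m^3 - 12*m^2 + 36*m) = m^3 - 12*m^2 + 36*m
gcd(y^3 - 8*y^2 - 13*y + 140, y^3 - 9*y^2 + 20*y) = y - 5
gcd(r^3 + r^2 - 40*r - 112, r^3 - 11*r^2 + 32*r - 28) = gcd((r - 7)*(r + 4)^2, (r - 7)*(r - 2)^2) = r - 7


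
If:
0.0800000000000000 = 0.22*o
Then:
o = 0.36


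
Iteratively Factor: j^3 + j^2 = (j)*(j^2 + j) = j^2*(j + 1)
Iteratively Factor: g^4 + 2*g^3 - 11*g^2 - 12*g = (g + 1)*(g^3 + g^2 - 12*g) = g*(g + 1)*(g^2 + g - 12) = g*(g - 3)*(g + 1)*(g + 4)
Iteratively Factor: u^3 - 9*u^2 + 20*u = (u - 4)*(u^2 - 5*u) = (u - 5)*(u - 4)*(u)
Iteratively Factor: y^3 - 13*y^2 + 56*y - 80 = (y - 4)*(y^2 - 9*y + 20) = (y - 5)*(y - 4)*(y - 4)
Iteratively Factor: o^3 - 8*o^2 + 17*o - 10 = (o - 1)*(o^2 - 7*o + 10) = (o - 2)*(o - 1)*(o - 5)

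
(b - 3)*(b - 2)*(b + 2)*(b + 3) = b^4 - 13*b^2 + 36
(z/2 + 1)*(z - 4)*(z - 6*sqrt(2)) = z^3/2 - 3*sqrt(2)*z^2 - z^2 - 4*z + 6*sqrt(2)*z + 24*sqrt(2)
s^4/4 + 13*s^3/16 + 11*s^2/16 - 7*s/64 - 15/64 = (s/4 + 1/4)*(s - 1/2)*(s + 5/4)*(s + 3/2)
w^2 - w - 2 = (w - 2)*(w + 1)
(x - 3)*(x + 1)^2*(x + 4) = x^4 + 3*x^3 - 9*x^2 - 23*x - 12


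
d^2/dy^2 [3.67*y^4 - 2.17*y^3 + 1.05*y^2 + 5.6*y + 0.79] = 44.04*y^2 - 13.02*y + 2.1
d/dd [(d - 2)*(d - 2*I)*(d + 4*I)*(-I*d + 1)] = -4*I*d^3 + d^2*(9 + 6*I) + 12*d*(-1 - I) + 8 + 12*I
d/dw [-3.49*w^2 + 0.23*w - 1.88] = 0.23 - 6.98*w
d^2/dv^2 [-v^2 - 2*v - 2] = -2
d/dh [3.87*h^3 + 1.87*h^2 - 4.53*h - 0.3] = 11.61*h^2 + 3.74*h - 4.53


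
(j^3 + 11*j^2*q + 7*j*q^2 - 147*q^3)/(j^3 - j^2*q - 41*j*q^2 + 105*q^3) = (-j - 7*q)/(-j + 5*q)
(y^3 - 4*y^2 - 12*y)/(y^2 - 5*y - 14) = y*(y - 6)/(y - 7)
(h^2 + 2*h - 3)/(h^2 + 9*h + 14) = (h^2 + 2*h - 3)/(h^2 + 9*h + 14)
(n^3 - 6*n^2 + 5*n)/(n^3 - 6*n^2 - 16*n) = (-n^2 + 6*n - 5)/(-n^2 + 6*n + 16)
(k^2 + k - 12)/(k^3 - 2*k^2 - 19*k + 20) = (k - 3)/(k^2 - 6*k + 5)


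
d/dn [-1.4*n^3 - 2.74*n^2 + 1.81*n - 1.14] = -4.2*n^2 - 5.48*n + 1.81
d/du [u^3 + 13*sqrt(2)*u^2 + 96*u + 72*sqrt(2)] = 3*u^2 + 26*sqrt(2)*u + 96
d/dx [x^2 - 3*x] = 2*x - 3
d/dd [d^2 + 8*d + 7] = 2*d + 8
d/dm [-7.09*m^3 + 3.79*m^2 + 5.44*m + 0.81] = -21.27*m^2 + 7.58*m + 5.44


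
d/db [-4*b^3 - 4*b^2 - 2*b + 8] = -12*b^2 - 8*b - 2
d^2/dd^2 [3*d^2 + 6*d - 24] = 6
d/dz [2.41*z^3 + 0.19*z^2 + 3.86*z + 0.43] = 7.23*z^2 + 0.38*z + 3.86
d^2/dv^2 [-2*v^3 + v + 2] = -12*v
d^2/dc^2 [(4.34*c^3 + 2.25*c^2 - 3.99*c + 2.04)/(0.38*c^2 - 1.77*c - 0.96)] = (8.88178419700125e-16*c^5 + 32.234424*c^3 + 50.939424*c^2 + 7.032528*c + 31.977432)/(0.054872*c^6 - 0.766764*c^5 + 3.155634*c^4 - 1.671057*c^3 - 7.972128*c^2 - 4.893696*c - 0.884736)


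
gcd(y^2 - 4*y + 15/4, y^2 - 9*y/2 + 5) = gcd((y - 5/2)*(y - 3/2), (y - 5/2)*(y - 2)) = y - 5/2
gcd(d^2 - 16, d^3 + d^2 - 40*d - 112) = d + 4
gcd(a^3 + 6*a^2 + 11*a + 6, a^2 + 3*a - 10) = 1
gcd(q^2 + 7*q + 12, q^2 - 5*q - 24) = q + 3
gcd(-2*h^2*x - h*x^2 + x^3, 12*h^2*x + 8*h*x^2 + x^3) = x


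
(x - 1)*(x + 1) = x^2 - 1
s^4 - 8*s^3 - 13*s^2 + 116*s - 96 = (s - 8)*(s - 3)*(s - 1)*(s + 4)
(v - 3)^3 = v^3 - 9*v^2 + 27*v - 27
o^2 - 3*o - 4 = (o - 4)*(o + 1)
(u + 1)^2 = u^2 + 2*u + 1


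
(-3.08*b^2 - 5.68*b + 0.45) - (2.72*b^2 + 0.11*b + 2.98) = -5.8*b^2 - 5.79*b - 2.53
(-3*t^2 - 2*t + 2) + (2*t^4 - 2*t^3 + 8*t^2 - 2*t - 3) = 2*t^4 - 2*t^3 + 5*t^2 - 4*t - 1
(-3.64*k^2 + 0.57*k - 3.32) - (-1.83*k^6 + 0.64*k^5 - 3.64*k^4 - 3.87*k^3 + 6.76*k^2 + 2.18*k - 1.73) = 1.83*k^6 - 0.64*k^5 + 3.64*k^4 + 3.87*k^3 - 10.4*k^2 - 1.61*k - 1.59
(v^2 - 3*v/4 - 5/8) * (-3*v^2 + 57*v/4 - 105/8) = -3*v^4 + 33*v^3/2 - 351*v^2/16 + 15*v/16 + 525/64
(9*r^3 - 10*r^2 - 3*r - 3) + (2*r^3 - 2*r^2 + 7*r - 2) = 11*r^3 - 12*r^2 + 4*r - 5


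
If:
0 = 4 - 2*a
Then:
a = 2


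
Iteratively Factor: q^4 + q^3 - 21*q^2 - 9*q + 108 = (q + 3)*(q^3 - 2*q^2 - 15*q + 36) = (q - 3)*(q + 3)*(q^2 + q - 12) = (q - 3)^2*(q + 3)*(q + 4)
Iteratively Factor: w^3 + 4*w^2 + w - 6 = (w + 3)*(w^2 + w - 2) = (w - 1)*(w + 3)*(w + 2)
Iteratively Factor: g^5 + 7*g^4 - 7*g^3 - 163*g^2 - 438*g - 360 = (g + 3)*(g^4 + 4*g^3 - 19*g^2 - 106*g - 120) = (g + 3)^2*(g^3 + g^2 - 22*g - 40) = (g - 5)*(g + 3)^2*(g^2 + 6*g + 8) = (g - 5)*(g + 3)^2*(g + 4)*(g + 2)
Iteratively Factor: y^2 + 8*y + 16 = (y + 4)*(y + 4)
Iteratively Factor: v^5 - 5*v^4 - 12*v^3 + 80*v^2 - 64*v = (v)*(v^4 - 5*v^3 - 12*v^2 + 80*v - 64) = v*(v - 4)*(v^3 - v^2 - 16*v + 16) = v*(v - 4)*(v + 4)*(v^2 - 5*v + 4) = v*(v - 4)^2*(v + 4)*(v - 1)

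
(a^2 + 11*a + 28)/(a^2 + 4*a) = (a + 7)/a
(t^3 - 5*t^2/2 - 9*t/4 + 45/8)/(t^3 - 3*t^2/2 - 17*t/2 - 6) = (t^2 - 4*t + 15/4)/(t^2 - 3*t - 4)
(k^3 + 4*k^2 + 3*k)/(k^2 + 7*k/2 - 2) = 2*k*(k^2 + 4*k + 3)/(2*k^2 + 7*k - 4)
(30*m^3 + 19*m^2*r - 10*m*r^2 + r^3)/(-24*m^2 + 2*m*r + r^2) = (30*m^3 + 19*m^2*r - 10*m*r^2 + r^3)/(-24*m^2 + 2*m*r + r^2)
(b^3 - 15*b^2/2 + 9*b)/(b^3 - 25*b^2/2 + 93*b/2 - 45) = b/(b - 5)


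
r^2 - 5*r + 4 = (r - 4)*(r - 1)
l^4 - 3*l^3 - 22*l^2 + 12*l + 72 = (l - 6)*(l - 2)*(l + 2)*(l + 3)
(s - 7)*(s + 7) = s^2 - 49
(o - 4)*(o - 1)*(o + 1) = o^3 - 4*o^2 - o + 4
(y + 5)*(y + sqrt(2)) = y^2 + sqrt(2)*y + 5*y + 5*sqrt(2)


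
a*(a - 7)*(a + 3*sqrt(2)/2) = a^3 - 7*a^2 + 3*sqrt(2)*a^2/2 - 21*sqrt(2)*a/2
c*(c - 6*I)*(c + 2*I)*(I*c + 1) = I*c^4 + 5*c^3 + 8*I*c^2 + 12*c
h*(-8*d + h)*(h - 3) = -8*d*h^2 + 24*d*h + h^3 - 3*h^2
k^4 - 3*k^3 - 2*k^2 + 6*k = k*(k - 3)*(k - sqrt(2))*(k + sqrt(2))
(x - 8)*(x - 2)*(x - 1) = x^3 - 11*x^2 + 26*x - 16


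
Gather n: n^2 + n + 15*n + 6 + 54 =n^2 + 16*n + 60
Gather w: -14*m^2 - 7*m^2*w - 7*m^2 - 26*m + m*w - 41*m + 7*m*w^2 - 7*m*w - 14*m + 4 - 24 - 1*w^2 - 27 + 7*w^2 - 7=-21*m^2 - 81*m + w^2*(7*m + 6) + w*(-7*m^2 - 6*m) - 54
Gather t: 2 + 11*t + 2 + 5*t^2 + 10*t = 5*t^2 + 21*t + 4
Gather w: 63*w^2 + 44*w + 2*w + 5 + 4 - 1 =63*w^2 + 46*w + 8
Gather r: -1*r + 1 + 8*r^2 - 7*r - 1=8*r^2 - 8*r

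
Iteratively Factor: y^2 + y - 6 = (y + 3)*(y - 2)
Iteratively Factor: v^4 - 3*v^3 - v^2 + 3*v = (v - 1)*(v^3 - 2*v^2 - 3*v) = v*(v - 1)*(v^2 - 2*v - 3) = v*(v - 3)*(v - 1)*(v + 1)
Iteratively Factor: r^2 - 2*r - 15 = (r - 5)*(r + 3)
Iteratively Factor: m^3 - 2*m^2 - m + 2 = (m - 2)*(m^2 - 1) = (m - 2)*(m + 1)*(m - 1)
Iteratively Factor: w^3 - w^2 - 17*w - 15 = (w - 5)*(w^2 + 4*w + 3) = (w - 5)*(w + 3)*(w + 1)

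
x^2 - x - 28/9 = (x - 7/3)*(x + 4/3)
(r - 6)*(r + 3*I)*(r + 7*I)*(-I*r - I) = -I*r^4 + 10*r^3 + 5*I*r^3 - 50*r^2 + 27*I*r^2 - 60*r - 105*I*r - 126*I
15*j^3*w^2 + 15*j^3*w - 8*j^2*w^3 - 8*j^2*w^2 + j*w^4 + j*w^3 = w*(-5*j + w)*(-3*j + w)*(j*w + j)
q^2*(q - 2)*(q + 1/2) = q^4 - 3*q^3/2 - q^2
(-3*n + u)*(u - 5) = -3*n*u + 15*n + u^2 - 5*u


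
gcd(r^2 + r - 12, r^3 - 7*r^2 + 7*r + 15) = r - 3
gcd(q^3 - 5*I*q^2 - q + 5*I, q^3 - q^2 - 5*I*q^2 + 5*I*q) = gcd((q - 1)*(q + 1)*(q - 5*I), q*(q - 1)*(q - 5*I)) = q^2 + q*(-1 - 5*I) + 5*I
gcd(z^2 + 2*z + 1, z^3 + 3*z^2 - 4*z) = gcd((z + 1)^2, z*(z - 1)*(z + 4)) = 1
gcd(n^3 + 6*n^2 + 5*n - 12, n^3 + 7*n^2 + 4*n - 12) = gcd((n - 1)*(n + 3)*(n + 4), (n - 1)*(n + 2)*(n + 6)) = n - 1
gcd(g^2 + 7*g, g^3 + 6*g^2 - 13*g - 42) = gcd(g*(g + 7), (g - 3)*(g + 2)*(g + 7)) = g + 7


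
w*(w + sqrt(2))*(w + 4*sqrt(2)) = w^3 + 5*sqrt(2)*w^2 + 8*w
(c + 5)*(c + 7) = c^2 + 12*c + 35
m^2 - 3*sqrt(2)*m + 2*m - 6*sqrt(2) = (m + 2)*(m - 3*sqrt(2))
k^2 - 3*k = k*(k - 3)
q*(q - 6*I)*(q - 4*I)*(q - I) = q^4 - 11*I*q^3 - 34*q^2 + 24*I*q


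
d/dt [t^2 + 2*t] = 2*t + 2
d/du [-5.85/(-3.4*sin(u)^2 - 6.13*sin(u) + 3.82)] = -(39.78*sin(u) + 35.8605)*cos(u)/(3.4*sin(u)^2 + 6.13*sin(u) - 3.82)^2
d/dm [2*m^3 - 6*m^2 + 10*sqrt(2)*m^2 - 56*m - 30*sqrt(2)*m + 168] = 6*m^2 - 12*m + 20*sqrt(2)*m - 56 - 30*sqrt(2)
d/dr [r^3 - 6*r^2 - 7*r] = 3*r^2 - 12*r - 7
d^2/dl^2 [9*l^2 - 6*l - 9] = 18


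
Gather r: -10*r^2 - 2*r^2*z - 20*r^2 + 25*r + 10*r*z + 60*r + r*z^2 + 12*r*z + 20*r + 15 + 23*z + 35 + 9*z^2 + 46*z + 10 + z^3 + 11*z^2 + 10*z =r^2*(-2*z - 30) + r*(z^2 + 22*z + 105) + z^3 + 20*z^2 + 79*z + 60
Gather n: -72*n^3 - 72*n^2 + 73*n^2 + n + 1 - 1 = -72*n^3 + n^2 + n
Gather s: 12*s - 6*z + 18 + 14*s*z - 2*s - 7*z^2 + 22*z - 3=s*(14*z + 10) - 7*z^2 + 16*z + 15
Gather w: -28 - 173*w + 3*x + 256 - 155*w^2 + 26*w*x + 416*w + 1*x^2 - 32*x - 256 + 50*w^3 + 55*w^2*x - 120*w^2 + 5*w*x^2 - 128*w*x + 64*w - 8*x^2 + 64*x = 50*w^3 + w^2*(55*x - 275) + w*(5*x^2 - 102*x + 307) - 7*x^2 + 35*x - 28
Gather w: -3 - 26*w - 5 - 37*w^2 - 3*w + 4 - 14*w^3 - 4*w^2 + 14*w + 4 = -14*w^3 - 41*w^2 - 15*w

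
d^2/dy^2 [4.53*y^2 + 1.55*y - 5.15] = 9.06000000000000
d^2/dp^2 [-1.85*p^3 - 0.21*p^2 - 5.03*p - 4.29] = -11.1*p - 0.42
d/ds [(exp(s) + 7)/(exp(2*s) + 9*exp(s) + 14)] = -exp(s)/(exp(2*s) + 4*exp(s) + 4)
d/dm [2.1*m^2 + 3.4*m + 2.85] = 4.2*m + 3.4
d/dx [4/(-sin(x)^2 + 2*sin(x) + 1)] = 8*(sin(x) - 1)*cos(x)/(2*sin(x) + cos(x)^2)^2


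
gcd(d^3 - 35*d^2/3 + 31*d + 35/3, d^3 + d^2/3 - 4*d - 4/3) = d + 1/3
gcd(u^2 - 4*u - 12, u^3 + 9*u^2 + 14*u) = u + 2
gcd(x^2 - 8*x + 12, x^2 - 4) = x - 2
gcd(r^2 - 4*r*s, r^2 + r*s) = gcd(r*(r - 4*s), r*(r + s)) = r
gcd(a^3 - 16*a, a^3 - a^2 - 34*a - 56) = a + 4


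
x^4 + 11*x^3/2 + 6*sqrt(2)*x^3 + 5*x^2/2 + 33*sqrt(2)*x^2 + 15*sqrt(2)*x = x*(x + 1/2)*(x + 5)*(x + 6*sqrt(2))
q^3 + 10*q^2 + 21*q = q*(q + 3)*(q + 7)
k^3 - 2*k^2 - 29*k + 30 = (k - 6)*(k - 1)*(k + 5)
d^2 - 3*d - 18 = (d - 6)*(d + 3)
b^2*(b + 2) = b^3 + 2*b^2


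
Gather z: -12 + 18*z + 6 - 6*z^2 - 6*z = -6*z^2 + 12*z - 6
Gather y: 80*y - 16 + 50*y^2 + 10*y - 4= 50*y^2 + 90*y - 20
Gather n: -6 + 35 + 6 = 35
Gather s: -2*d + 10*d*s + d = 10*d*s - d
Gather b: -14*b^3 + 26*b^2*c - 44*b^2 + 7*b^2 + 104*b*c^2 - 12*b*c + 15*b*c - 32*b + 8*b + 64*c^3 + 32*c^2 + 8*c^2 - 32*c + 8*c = -14*b^3 + b^2*(26*c - 37) + b*(104*c^2 + 3*c - 24) + 64*c^3 + 40*c^2 - 24*c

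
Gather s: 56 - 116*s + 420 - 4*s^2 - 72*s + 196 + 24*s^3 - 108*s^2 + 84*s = 24*s^3 - 112*s^2 - 104*s + 672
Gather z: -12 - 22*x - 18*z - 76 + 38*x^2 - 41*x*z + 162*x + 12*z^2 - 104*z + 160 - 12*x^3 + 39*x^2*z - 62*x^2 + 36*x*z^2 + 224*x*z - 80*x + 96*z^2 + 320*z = -12*x^3 - 24*x^2 + 60*x + z^2*(36*x + 108) + z*(39*x^2 + 183*x + 198) + 72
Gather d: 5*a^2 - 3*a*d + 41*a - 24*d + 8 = 5*a^2 + 41*a + d*(-3*a - 24) + 8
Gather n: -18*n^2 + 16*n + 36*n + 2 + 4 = -18*n^2 + 52*n + 6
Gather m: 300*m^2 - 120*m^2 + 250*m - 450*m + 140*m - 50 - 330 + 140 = 180*m^2 - 60*m - 240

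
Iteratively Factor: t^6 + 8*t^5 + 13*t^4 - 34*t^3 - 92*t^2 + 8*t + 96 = (t - 1)*(t^5 + 9*t^4 + 22*t^3 - 12*t^2 - 104*t - 96) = (t - 1)*(t + 4)*(t^4 + 5*t^3 + 2*t^2 - 20*t - 24) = (t - 2)*(t - 1)*(t + 4)*(t^3 + 7*t^2 + 16*t + 12) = (t - 2)*(t - 1)*(t + 3)*(t + 4)*(t^2 + 4*t + 4) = (t - 2)*(t - 1)*(t + 2)*(t + 3)*(t + 4)*(t + 2)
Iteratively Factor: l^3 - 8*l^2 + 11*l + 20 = (l + 1)*(l^2 - 9*l + 20) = (l - 5)*(l + 1)*(l - 4)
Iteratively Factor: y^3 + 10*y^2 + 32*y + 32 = (y + 2)*(y^2 + 8*y + 16) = (y + 2)*(y + 4)*(y + 4)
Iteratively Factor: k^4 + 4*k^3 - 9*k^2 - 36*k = (k + 4)*(k^3 - 9*k) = (k - 3)*(k + 4)*(k^2 + 3*k) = (k - 3)*(k + 3)*(k + 4)*(k)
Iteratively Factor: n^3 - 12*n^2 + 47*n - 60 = (n - 5)*(n^2 - 7*n + 12) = (n - 5)*(n - 4)*(n - 3)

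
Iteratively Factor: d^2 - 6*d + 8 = (d - 4)*(d - 2)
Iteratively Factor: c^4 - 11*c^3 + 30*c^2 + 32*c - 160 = (c + 2)*(c^3 - 13*c^2 + 56*c - 80) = (c - 4)*(c + 2)*(c^2 - 9*c + 20) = (c - 4)^2*(c + 2)*(c - 5)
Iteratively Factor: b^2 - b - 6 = (b - 3)*(b + 2)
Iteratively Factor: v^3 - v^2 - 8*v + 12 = (v + 3)*(v^2 - 4*v + 4) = (v - 2)*(v + 3)*(v - 2)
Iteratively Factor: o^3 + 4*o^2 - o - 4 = (o + 4)*(o^2 - 1) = (o - 1)*(o + 4)*(o + 1)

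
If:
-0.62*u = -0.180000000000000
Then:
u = 0.29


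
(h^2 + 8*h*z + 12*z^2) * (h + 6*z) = h^3 + 14*h^2*z + 60*h*z^2 + 72*z^3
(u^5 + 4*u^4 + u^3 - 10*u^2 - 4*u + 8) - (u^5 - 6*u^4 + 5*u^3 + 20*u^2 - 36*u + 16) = 10*u^4 - 4*u^3 - 30*u^2 + 32*u - 8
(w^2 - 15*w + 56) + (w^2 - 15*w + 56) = 2*w^2 - 30*w + 112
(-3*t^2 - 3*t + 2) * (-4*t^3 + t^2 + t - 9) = 12*t^5 + 9*t^4 - 14*t^3 + 26*t^2 + 29*t - 18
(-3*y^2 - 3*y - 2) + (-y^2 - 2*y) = -4*y^2 - 5*y - 2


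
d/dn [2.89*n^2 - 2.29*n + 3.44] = 5.78*n - 2.29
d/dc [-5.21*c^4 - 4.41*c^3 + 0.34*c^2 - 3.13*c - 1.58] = -20.84*c^3 - 13.23*c^2 + 0.68*c - 3.13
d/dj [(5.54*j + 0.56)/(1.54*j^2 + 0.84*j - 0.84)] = (8.5316*j^2 + 4.6536*j - (3.08*j + 0.84)*(5.54*j + 0.56) - 4.6536)/(1.54*j^2 + 0.84*j - 0.84)^2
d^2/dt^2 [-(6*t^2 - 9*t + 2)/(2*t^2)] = 3*(3*t - 2)/t^4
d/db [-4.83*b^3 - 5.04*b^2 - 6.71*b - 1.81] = -14.49*b^2 - 10.08*b - 6.71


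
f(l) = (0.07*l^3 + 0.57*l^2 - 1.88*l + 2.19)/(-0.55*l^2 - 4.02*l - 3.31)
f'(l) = (1.1*l + 4.02)*(0.07*l^3 + 0.57*l^2 - 1.88*l + 2.19)/(-0.55*l^2 - 4.02*l - 3.31)^2 + (0.21*l^2 + 1.14*l - 1.88)/(-0.55*l^2 - 4.02*l - 3.31)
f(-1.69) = 3.48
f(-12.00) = 0.41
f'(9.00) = -0.14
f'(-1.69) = 2.26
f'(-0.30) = 3.25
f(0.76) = -0.17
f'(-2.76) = -0.17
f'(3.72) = -0.12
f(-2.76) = 2.85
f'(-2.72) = -0.14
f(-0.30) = -1.30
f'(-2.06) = 0.72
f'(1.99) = -0.05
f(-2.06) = 2.98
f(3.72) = -0.26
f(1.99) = -0.09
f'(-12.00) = -0.32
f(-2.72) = 2.84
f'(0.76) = 0.26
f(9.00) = -0.98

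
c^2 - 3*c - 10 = (c - 5)*(c + 2)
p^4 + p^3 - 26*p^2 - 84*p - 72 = (p - 6)*(p + 2)^2*(p + 3)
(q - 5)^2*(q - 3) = q^3 - 13*q^2 + 55*q - 75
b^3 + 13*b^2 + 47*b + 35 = (b + 1)*(b + 5)*(b + 7)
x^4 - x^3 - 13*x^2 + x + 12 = (x - 4)*(x - 1)*(x + 1)*(x + 3)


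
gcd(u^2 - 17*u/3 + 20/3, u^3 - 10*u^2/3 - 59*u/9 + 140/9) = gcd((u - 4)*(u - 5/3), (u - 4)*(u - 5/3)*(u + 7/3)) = u^2 - 17*u/3 + 20/3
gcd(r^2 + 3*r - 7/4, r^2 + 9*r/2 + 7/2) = r + 7/2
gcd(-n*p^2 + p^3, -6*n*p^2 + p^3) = p^2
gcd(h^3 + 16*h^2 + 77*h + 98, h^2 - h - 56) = h + 7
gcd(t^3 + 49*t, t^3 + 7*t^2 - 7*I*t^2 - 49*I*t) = t^2 - 7*I*t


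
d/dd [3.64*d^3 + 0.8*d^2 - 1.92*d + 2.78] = 10.92*d^2 + 1.6*d - 1.92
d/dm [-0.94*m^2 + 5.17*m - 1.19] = 5.17 - 1.88*m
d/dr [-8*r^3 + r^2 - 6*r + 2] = -24*r^2 + 2*r - 6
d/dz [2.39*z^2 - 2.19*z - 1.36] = 4.78*z - 2.19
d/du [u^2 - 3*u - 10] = 2*u - 3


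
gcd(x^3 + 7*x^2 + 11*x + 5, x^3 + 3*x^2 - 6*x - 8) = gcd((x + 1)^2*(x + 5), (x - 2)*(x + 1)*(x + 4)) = x + 1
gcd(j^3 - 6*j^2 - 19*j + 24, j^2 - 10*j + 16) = j - 8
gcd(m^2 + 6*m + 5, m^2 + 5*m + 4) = m + 1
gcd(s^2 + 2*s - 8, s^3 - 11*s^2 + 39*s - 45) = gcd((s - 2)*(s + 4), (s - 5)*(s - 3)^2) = 1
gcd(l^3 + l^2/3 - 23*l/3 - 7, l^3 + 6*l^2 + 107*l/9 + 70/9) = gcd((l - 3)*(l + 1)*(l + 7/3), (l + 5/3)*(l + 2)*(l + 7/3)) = l + 7/3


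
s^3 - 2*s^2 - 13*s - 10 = (s - 5)*(s + 1)*(s + 2)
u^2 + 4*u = u*(u + 4)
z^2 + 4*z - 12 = (z - 2)*(z + 6)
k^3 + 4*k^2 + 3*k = k*(k + 1)*(k + 3)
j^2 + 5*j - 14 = (j - 2)*(j + 7)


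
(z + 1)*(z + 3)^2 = z^3 + 7*z^2 + 15*z + 9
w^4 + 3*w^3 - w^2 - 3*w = w*(w - 1)*(w + 1)*(w + 3)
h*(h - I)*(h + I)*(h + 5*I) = h^4 + 5*I*h^3 + h^2 + 5*I*h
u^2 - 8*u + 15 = (u - 5)*(u - 3)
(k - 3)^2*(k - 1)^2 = k^4 - 8*k^3 + 22*k^2 - 24*k + 9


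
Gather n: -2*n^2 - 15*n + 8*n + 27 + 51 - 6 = -2*n^2 - 7*n + 72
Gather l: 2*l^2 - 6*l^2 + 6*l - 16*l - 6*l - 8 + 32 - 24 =-4*l^2 - 16*l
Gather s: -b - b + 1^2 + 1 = 2 - 2*b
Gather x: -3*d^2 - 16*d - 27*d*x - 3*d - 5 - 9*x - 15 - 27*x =-3*d^2 - 19*d + x*(-27*d - 36) - 20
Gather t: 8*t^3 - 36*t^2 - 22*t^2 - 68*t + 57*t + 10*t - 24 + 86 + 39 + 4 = 8*t^3 - 58*t^2 - t + 105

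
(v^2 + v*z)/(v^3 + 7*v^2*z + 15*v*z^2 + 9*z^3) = v/(v^2 + 6*v*z + 9*z^2)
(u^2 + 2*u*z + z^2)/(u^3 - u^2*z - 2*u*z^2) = (-u - z)/(u*(-u + 2*z))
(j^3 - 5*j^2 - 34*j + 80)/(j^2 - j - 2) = (j^2 - 3*j - 40)/(j + 1)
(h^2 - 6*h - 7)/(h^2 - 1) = (h - 7)/(h - 1)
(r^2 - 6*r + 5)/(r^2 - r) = (r - 5)/r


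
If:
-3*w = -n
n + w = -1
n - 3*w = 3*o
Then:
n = -3/4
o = 0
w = -1/4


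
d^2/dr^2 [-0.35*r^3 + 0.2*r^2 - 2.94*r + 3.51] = 0.4 - 2.1*r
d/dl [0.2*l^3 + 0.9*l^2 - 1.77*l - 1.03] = 0.6*l^2 + 1.8*l - 1.77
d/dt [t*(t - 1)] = 2*t - 1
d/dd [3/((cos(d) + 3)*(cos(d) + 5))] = 6*(cos(d) + 4)*sin(d)/((cos(d) + 3)^2*(cos(d) + 5)^2)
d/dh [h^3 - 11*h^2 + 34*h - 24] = 3*h^2 - 22*h + 34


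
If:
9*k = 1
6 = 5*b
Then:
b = 6/5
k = 1/9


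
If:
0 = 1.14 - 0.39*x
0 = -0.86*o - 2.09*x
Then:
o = -7.10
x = 2.92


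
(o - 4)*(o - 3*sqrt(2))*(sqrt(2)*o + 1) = sqrt(2)*o^3 - 4*sqrt(2)*o^2 - 5*o^2 - 3*sqrt(2)*o + 20*o + 12*sqrt(2)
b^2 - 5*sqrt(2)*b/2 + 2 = (b - 2*sqrt(2))*(b - sqrt(2)/2)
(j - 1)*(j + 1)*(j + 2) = j^3 + 2*j^2 - j - 2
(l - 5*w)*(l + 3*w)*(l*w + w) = l^3*w - 2*l^2*w^2 + l^2*w - 15*l*w^3 - 2*l*w^2 - 15*w^3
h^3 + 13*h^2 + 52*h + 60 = (h + 2)*(h + 5)*(h + 6)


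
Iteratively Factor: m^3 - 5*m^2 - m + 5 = (m - 1)*(m^2 - 4*m - 5) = (m - 1)*(m + 1)*(m - 5)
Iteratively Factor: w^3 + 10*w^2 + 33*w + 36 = (w + 4)*(w^2 + 6*w + 9) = (w + 3)*(w + 4)*(w + 3)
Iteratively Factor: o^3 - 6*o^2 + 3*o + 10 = (o + 1)*(o^2 - 7*o + 10) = (o - 2)*(o + 1)*(o - 5)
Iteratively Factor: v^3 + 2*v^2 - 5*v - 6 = (v - 2)*(v^2 + 4*v + 3) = (v - 2)*(v + 3)*(v + 1)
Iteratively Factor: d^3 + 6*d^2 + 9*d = (d + 3)*(d^2 + 3*d) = d*(d + 3)*(d + 3)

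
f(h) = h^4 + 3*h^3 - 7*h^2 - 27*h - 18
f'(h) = 4*h^3 + 9*h^2 - 14*h - 27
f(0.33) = -27.55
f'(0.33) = -30.50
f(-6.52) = 836.10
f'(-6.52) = -661.80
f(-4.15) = 55.69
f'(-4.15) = -99.79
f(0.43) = -30.63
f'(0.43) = -31.04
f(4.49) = 397.64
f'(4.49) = 453.66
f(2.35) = -50.68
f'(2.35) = 41.71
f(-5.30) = 270.89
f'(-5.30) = -295.50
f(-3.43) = 9.61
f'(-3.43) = -34.51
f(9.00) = 7920.00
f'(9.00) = 3492.00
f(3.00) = 0.00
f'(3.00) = 120.00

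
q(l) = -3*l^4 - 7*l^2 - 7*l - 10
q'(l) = -12*l^3 - 14*l - 7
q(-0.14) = -9.16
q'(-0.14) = -5.01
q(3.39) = -510.38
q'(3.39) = -521.96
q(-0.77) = -9.81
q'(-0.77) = 9.26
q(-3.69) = -635.68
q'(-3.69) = 647.58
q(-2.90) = -260.75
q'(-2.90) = 326.27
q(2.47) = -181.66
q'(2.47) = -222.41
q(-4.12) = -964.37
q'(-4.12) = 889.89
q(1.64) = -62.01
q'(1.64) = -82.89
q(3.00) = -337.00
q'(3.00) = -373.00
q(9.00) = -20323.00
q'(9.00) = -8881.00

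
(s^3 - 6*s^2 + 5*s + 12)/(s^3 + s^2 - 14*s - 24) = (s^2 - 2*s - 3)/(s^2 + 5*s + 6)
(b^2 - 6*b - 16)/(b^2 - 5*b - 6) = (-b^2 + 6*b + 16)/(-b^2 + 5*b + 6)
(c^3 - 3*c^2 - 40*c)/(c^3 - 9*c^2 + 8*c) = (c + 5)/(c - 1)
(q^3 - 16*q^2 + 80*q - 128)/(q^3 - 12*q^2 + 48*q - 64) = (q - 8)/(q - 4)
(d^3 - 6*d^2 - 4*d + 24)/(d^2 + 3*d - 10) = (d^2 - 4*d - 12)/(d + 5)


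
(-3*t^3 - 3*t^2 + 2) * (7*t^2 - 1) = -21*t^5 - 21*t^4 + 3*t^3 + 17*t^2 - 2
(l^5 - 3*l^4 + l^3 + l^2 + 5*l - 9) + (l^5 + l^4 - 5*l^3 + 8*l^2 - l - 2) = 2*l^5 - 2*l^4 - 4*l^3 + 9*l^2 + 4*l - 11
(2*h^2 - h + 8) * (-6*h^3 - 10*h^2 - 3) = -12*h^5 - 14*h^4 - 38*h^3 - 86*h^2 + 3*h - 24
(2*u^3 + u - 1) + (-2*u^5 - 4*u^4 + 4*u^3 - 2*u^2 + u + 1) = -2*u^5 - 4*u^4 + 6*u^3 - 2*u^2 + 2*u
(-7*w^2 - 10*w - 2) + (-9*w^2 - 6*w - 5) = -16*w^2 - 16*w - 7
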